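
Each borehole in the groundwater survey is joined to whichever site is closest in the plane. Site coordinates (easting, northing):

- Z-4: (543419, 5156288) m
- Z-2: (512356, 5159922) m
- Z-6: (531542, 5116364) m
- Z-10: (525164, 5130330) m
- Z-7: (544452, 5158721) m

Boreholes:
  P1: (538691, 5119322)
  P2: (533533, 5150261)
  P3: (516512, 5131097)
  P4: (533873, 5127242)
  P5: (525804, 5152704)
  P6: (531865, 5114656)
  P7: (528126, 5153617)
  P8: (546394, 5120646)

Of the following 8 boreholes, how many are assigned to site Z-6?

3

P1 → Z-6
P2 → Z-4
P3 → Z-10
P4 → Z-10
P5 → Z-2
P6 → Z-6
P7 → Z-4
P8 → Z-6
3 of the 8 go to Z-6.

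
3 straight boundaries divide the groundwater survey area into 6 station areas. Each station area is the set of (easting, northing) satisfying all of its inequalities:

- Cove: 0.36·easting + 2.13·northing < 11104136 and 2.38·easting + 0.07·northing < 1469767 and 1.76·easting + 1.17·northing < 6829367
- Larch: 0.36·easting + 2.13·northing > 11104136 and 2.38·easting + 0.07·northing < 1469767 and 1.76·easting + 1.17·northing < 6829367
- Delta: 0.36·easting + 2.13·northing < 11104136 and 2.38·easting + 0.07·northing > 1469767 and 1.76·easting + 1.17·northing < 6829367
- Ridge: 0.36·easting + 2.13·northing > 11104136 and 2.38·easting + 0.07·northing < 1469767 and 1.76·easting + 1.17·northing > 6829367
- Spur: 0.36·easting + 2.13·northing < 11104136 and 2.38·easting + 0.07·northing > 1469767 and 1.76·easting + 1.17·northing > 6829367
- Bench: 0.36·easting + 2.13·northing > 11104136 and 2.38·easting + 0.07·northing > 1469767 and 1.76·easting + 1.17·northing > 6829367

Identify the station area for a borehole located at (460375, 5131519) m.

0.36·460375 + 2.13·5131519 = 11095870.470, which is < 11104136
2.38·460375 + 0.07·5131519 = 1454898.830, which is < 1469767
1.76·460375 + 1.17·5131519 = 6814137.230, which is < 6829367
This sign pattern matches Cove.

Cove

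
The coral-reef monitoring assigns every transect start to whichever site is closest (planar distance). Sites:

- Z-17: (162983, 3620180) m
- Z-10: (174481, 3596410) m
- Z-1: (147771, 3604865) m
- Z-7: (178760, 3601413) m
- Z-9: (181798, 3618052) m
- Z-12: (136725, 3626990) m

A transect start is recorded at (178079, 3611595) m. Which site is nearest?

Z-9

Squared distances to each site:
Z-17: 301591441.000; Z-10: 243529829.000; Z-1: 963867764.000; Z-7: 104136885.000; Z-9: 55523810.000; Z-12: 1947159341.000.
Minimum at Z-9.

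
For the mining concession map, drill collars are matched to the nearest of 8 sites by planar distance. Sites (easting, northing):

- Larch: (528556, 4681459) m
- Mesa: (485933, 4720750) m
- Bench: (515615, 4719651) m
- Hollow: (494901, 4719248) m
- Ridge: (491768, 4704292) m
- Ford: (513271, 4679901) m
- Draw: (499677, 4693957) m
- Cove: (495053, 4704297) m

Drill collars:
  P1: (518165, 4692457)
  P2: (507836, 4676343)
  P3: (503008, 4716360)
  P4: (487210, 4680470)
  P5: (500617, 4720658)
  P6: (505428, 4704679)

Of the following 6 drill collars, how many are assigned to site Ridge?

0

P1 → Ford
P2 → Ford
P3 → Hollow
P4 → Draw
P5 → Hollow
P6 → Cove
0 of the 6 go to Ridge.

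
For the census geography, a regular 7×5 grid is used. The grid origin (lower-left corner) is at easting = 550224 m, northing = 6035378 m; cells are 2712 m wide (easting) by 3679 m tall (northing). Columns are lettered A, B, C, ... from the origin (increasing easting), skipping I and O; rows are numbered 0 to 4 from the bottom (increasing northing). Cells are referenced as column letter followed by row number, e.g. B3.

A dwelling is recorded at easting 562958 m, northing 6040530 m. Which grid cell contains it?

E1

Column index: ⌊(562958 − 550224) / 2712⌋ = ⌊4.695⌋ = 4 → column E
Row offset from origin: ⌊(6040530 − 6035378) / 3679⌋ = ⌊1.400⌋ = 1 → row 1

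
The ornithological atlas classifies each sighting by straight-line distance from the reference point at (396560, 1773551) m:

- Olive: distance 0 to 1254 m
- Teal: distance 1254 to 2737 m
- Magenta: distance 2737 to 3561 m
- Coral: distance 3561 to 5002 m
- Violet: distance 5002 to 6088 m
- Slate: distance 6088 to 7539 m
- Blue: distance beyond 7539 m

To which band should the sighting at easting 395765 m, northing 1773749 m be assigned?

Distance = √((395765−396560)² + (1773749−1773551)²) = √(632025.000 + 39204.000) = 819.286 m.
0 ≤ 819.286 < 1254 → Olive.

Olive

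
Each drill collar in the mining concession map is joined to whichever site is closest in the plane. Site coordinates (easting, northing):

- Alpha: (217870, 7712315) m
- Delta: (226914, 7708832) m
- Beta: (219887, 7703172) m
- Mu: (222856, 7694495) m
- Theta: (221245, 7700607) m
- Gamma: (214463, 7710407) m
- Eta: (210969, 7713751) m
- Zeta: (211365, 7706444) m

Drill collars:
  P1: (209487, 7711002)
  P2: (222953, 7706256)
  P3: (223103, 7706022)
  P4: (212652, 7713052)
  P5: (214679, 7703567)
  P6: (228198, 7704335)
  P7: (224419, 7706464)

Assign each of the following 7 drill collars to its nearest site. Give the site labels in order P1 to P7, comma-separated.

P1 → Eta (d²=9753325.00)
P2 → Beta (d²=18911412.00)
P3 → Beta (d²=18465156.00)
P4 → Eta (d²=3321090.00)
P5 → Zeta (d²=19259725.00)
P6 → Delta (d²=21871665.00)
P7 → Delta (d²=11832449.00)

Eta, Beta, Beta, Eta, Zeta, Delta, Delta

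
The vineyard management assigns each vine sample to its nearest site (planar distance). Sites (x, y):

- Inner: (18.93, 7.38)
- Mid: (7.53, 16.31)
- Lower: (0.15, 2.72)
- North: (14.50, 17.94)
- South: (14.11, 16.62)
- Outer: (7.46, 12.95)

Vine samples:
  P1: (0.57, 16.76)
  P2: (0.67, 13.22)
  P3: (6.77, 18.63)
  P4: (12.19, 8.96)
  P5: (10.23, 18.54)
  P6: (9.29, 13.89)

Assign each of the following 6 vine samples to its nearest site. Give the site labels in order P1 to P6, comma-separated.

P1 → Mid (d²=48.64)
P2 → Outer (d²=46.18)
P3 → Mid (d²=5.96)
P4 → Outer (d²=38.29)
P5 → Mid (d²=12.26)
P6 → Outer (d²=4.23)

Mid, Outer, Mid, Outer, Mid, Outer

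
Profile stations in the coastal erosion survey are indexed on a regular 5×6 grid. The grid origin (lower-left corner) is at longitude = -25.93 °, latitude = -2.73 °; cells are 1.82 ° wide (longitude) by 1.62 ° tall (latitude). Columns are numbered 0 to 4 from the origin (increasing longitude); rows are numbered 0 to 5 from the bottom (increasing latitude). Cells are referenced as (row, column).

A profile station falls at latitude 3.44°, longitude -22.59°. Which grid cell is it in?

Column index: ⌊(-22.59 − -25.93) / 1.82⌋ = ⌊1.835⌋ = 1
Row offset from origin: ⌊(3.44 − -2.73) / 1.62⌋ = ⌊3.809⌋ = 3 → row 3

(3, 1)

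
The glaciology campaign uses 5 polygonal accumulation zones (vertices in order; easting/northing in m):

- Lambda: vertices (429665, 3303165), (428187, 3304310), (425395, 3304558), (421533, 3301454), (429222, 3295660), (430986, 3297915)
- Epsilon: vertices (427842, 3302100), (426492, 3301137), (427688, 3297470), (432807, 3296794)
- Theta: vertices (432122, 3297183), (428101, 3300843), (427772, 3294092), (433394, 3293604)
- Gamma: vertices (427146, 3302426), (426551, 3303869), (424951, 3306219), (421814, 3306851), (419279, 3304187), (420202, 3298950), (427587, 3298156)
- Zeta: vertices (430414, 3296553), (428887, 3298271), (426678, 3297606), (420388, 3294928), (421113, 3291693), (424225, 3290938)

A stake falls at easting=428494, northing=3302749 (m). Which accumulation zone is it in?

Lambda

Cast a ray rightward from (428494, 3302749). For each polygon, the edges (by vertex number in listed order) whose endpoints lie on opposite sides of northing = 3302749, where each meets that height, and whether that is right or left of the point:
Lambda: 3–4 at easting≈423144.2 (left), 6–1 at easting≈429769.7 (right) → 1 crossing.
Epsilon: no edge straddles that height → 0 crossings.
Theta: no edge straddles that height → 0 crossings.
Gamma: 1–2 at easting≈427012.8 (left), 5–6 at easting≈419532.4 (left) → 0 crossings.
Zeta: no edge straddles that height → 0 crossings.
Only Lambda has an odd count, so the point is inside Lambda.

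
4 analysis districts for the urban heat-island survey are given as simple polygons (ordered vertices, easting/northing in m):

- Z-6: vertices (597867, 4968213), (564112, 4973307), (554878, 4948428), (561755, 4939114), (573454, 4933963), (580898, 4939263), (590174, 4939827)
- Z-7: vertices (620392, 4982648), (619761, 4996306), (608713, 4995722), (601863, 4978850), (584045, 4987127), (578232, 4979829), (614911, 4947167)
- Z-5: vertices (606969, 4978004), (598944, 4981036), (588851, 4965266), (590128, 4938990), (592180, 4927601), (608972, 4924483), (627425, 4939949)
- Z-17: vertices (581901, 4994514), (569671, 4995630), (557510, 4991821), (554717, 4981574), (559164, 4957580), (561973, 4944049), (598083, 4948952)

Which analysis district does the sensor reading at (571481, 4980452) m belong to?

Cast a ray rightward from (571481, 4980452). For each polygon, the edges (by vertex number in listed order) whose endpoints lie on opposite sides of northing = 4980452, where each meets that height, and whether that is right or left of the point:
Z-6: no edge straddles that height → 0 crossings.
Z-7: 3–4 at easting≈602513.4 (right), 4–5 at easting≈598414.4 (right), 5–6 at easting≈578728.2 (right), 7–1 at easting≈620052.8 (right) → 4 crossings.
Z-5: 1–2 at easting≈600489.7 (right), 2–3 at easting≈598570.2 (right) → 2 crossings.
Z-17: 4–5 at easting≈554924.9 (left), 7–1 at easting≈586895.3 (right) → 1 crossing.
Only Z-17 has an odd count, so the point is inside Z-17.

Z-17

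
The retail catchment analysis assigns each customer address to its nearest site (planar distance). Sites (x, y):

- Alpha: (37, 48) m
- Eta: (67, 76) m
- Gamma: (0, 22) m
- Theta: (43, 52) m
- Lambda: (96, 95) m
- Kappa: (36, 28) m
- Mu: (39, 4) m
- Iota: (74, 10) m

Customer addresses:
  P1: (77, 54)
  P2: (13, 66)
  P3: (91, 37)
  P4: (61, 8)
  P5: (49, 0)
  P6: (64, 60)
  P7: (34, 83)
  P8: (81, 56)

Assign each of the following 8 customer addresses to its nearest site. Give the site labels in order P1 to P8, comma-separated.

P1 → Eta (d²=584.00)
P2 → Alpha (d²=900.00)
P3 → Iota (d²=1018.00)
P4 → Iota (d²=173.00)
P5 → Mu (d²=116.00)
P6 → Eta (d²=265.00)
P7 → Theta (d²=1042.00)
P8 → Eta (d²=596.00)

Eta, Alpha, Iota, Iota, Mu, Eta, Theta, Eta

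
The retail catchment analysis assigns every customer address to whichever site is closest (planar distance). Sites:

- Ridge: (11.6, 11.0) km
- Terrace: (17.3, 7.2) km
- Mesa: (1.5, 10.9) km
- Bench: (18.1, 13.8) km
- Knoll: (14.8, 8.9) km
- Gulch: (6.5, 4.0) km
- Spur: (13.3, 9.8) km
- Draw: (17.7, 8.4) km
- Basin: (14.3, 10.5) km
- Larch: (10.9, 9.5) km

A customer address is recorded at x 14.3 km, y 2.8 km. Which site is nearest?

Terrace

Squared distances to each site:
Ridge: 74.530; Terrace: 28.360; Mesa: 229.450; Bench: 135.440; Knoll: 37.460; Gulch: 62.280; Spur: 50.000; Draw: 42.920; Basin: 59.290; Larch: 56.450.
Minimum at Terrace.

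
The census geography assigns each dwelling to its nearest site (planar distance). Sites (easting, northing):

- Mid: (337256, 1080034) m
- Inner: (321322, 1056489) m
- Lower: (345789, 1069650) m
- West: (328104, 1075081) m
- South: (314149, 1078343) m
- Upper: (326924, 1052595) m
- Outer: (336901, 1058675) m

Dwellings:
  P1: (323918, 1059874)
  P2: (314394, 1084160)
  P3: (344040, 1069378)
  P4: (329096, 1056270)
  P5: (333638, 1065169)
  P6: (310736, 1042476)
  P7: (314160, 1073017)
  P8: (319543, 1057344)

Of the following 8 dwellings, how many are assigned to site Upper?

1

P1 → Inner
P2 → South
P3 → Lower
P4 → Upper
P5 → Outer
P6 → Inner
P7 → South
P8 → Inner
1 of the 8 goes to Upper.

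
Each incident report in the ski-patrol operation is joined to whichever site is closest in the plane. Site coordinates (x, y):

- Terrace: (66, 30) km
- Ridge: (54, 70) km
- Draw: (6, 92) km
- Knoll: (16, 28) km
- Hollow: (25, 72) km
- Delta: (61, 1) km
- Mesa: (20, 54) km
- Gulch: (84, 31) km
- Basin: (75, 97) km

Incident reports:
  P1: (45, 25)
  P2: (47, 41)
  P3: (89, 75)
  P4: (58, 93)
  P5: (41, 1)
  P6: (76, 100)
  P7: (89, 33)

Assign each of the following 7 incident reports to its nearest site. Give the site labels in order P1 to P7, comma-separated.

Terrace, Terrace, Basin, Basin, Delta, Basin, Gulch

P1 → Terrace (d²=466.00)
P2 → Terrace (d²=482.00)
P3 → Basin (d²=680.00)
P4 → Basin (d²=305.00)
P5 → Delta (d²=400.00)
P6 → Basin (d²=10.00)
P7 → Gulch (d²=29.00)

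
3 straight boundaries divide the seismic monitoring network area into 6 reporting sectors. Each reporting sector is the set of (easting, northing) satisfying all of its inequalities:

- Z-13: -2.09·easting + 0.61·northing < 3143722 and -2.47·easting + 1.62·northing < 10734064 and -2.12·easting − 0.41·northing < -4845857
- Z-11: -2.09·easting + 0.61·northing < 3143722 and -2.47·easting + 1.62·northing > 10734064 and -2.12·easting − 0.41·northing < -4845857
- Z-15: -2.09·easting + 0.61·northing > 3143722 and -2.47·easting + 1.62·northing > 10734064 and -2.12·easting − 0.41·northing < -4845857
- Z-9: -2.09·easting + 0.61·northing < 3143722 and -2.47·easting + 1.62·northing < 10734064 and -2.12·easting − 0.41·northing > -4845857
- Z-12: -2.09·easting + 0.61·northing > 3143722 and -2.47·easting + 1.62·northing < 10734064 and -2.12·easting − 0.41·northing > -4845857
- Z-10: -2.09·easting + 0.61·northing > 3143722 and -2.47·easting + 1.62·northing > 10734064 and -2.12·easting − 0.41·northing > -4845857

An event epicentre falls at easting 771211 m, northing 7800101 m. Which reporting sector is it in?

Z-12

-2.09·771211 + 0.61·7800101 = 3146230.620, which is > 3143722
-2.47·771211 + 1.62·7800101 = 10731272.450, which is < 10734064
-2.12·771211 − 0.41·7800101 = -4833008.730, which is > -4845857
This sign pattern matches Z-12.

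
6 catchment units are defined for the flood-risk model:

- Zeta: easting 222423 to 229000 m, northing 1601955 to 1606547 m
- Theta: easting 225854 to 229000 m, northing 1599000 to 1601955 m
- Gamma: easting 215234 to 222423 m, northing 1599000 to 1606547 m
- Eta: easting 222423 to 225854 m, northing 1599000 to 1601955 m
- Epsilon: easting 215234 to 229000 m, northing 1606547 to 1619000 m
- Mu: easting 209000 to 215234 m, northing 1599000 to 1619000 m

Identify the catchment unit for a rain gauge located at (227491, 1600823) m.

Theta

The point has easting = 227491 and northing = 1600823.
Only Theta satisfies 225854 ≤ easting ≤ 229000 and 1599000 ≤ northing ≤ 1601955.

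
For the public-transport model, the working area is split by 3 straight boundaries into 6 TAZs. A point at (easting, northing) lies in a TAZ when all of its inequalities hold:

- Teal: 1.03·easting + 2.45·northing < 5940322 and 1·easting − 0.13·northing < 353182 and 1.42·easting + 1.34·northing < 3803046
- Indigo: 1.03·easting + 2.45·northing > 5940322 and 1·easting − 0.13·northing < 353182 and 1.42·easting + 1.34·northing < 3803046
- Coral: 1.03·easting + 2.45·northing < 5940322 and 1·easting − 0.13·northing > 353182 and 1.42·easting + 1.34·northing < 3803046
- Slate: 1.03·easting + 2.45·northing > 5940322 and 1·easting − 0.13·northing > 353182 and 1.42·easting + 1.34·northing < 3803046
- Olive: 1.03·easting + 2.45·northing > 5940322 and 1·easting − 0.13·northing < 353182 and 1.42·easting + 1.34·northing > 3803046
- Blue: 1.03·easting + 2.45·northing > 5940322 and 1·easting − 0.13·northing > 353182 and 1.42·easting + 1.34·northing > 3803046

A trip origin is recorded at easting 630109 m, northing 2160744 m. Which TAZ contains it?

Indigo

1.03·630109 + 2.45·2160744 = 5942835.070, which is > 5940322
1·630109 − 0.13·2160744 = 349212.280, which is < 353182
1.42·630109 + 1.34·2160744 = 3790151.740, which is < 3803046
This sign pattern matches Indigo.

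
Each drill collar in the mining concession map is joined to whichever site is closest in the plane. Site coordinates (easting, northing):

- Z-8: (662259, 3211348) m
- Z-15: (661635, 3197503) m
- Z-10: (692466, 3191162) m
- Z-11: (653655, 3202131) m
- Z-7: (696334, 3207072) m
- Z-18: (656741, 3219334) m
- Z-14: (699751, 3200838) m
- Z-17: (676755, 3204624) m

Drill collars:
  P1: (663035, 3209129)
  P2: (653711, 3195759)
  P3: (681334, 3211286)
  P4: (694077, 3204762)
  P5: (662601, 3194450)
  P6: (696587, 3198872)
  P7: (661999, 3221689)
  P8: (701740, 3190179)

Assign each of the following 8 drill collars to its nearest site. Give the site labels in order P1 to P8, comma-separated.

Z-8, Z-11, Z-17, Z-7, Z-15, Z-14, Z-18, Z-10

P1 → Z-8 (d²=5526137.00)
P2 → Z-11 (d²=40605520.00)
P3 → Z-17 (d²=65349485.00)
P4 → Z-7 (d²=10430149.00)
P5 → Z-15 (d²=10253965.00)
P6 → Z-14 (d²=13876052.00)
P7 → Z-18 (d²=33192589.00)
P8 → Z-10 (d²=86973365.00)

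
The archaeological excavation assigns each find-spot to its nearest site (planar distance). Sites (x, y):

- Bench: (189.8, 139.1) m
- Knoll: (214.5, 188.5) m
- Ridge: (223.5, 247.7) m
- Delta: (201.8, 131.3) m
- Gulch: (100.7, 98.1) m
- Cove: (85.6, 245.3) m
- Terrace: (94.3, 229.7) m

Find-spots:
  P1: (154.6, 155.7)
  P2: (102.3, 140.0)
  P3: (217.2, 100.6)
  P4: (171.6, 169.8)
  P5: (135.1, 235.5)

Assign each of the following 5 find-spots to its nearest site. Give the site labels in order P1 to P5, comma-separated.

Bench, Gulch, Delta, Bench, Terrace

P1 → Bench (d²=1514.60)
P2 → Gulch (d²=1758.17)
P3 → Delta (d²=1179.65)
P4 → Bench (d²=1273.73)
P5 → Terrace (d²=1698.28)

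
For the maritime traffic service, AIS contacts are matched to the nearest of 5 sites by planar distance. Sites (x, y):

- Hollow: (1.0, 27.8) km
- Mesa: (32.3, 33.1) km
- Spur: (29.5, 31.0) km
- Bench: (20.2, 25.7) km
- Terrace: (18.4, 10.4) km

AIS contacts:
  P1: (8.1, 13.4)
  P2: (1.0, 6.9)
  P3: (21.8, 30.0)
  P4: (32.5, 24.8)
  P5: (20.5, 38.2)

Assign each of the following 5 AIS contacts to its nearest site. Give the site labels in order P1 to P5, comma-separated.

P1 → Terrace (d²=115.09)
P2 → Terrace (d²=315.01)
P3 → Bench (d²=21.05)
P4 → Spur (d²=47.44)
P5 → Spur (d²=132.84)

Terrace, Terrace, Bench, Spur, Spur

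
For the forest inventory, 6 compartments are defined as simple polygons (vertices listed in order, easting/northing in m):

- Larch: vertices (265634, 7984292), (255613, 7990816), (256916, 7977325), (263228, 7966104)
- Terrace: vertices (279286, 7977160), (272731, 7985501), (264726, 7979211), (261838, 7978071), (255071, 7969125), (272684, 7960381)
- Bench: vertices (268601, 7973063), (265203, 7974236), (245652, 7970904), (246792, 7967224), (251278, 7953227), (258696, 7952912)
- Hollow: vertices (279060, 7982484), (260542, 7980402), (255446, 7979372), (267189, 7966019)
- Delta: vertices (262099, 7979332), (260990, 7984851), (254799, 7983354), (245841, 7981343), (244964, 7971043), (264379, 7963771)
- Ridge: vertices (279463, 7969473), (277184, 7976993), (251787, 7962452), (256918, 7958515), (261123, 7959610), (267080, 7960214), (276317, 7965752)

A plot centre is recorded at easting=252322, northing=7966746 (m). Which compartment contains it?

Bench

Cast a ray rightward from (252322, 7966746). For each polygon, the edges (by vertex number in listed order) whose endpoints lie on opposite sides of northing = 7966746, where each meets that height, and whether that is right or left of the point:
Larch: 3–4 at easting≈262866.9 (right), 4–1 at easting≈263312.9 (right) → 2 crossings.
Terrace: 5–6 at easting≈259863.0 (right), 6–1 at easting≈275188.4 (right) → 2 crossings.
Bench: 4–5 at easting≈246945.2 (left), 6–1 at easting≈265495.9 (right) → 1 crossing.
Hollow: 3–4 at easting≈266549.7 (right), 4–1 at easting≈267713.2 (right) → 2 crossings.
Delta: 5–6 at easting≈256436.3 (right), 6–1 at easting≈263943.1 (right) → 2 crossings.
Ridge: 2–3 at easting≈259286.8 (right), 7–1 at easting≈277157.4 (right) → 2 crossings.
Only Bench has an odd count, so the point is inside Bench.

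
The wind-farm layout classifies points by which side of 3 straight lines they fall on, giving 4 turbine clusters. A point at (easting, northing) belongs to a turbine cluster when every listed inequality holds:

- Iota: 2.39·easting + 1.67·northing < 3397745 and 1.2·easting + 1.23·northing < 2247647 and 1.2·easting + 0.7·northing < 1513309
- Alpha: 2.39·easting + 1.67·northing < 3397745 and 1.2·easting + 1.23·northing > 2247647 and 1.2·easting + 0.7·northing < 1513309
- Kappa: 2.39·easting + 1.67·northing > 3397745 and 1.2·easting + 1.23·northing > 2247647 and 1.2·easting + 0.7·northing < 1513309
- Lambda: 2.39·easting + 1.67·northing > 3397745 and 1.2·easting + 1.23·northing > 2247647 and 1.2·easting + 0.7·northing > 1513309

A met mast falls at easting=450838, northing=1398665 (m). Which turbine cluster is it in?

2.39·450838 + 1.67·1398665 = 3413273.370, which is > 3397745
1.2·450838 + 1.23·1398665 = 2261363.550, which is > 2247647
1.2·450838 + 0.7·1398665 = 1520071.100, which is > 1513309
This sign pattern matches Lambda.

Lambda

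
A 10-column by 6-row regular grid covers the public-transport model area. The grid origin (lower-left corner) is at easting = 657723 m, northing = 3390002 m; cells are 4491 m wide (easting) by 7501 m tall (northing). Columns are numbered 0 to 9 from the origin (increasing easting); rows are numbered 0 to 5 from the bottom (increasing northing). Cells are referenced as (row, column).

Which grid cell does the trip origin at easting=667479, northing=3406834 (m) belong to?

(2, 2)

Column index: ⌊(667479 − 657723) / 4491⌋ = ⌊2.172⌋ = 2
Row offset from origin: ⌊(3406834 − 3390002) / 7501⌋ = ⌊2.244⌋ = 2 → row 2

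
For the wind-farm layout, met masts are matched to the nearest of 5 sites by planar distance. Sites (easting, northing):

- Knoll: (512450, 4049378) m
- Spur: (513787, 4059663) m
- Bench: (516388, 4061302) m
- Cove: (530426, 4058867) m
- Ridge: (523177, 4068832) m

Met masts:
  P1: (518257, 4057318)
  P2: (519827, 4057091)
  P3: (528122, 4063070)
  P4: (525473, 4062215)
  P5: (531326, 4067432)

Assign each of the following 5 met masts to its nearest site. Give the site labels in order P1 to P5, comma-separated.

P1 → Bench (d²=19365417.00)
P2 → Bench (d²=29559242.00)
P3 → Cove (d²=22973625.00)
P4 → Cove (d²=35741313.00)
P5 → Ridge (d²=68366201.00)

Bench, Bench, Cove, Cove, Ridge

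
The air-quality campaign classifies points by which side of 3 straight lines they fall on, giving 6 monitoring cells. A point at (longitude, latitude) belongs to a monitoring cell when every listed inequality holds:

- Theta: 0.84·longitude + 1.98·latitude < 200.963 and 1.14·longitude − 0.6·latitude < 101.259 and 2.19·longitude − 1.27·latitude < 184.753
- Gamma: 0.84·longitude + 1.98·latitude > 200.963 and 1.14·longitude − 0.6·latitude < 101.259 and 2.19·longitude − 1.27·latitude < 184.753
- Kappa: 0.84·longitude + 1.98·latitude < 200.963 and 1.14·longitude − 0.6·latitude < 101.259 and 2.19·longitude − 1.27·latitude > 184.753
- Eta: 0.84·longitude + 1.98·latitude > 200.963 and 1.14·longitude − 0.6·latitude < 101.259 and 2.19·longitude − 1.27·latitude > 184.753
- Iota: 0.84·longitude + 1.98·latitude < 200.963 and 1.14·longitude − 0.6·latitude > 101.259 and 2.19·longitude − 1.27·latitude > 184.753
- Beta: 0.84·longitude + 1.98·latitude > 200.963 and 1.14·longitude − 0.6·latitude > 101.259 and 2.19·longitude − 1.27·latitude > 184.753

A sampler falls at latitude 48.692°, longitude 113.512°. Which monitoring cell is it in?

Kappa

0.84·113.512 + 1.98·48.692 = 191.760, which is < 200.963
1.14·113.512 − 0.6·48.692 = 100.188, which is < 101.259
2.19·113.512 − 1.27·48.692 = 186.752, which is > 184.753
This sign pattern matches Kappa.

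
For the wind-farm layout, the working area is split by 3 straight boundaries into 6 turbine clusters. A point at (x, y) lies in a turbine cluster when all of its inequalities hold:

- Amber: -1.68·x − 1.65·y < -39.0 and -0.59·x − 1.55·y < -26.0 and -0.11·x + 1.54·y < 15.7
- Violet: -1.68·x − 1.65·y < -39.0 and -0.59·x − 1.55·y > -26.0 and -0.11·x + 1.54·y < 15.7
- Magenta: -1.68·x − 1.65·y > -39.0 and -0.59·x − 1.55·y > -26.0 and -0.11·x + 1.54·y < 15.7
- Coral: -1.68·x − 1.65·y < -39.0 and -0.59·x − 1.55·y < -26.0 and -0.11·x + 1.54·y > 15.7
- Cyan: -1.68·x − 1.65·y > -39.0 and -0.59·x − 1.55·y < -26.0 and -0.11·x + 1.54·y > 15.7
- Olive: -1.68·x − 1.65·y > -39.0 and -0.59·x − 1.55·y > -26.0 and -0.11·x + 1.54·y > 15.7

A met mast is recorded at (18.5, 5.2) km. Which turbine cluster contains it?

Violet

-1.68·18.5 − 1.65·5.2 = -39.660, which is < -39.0
-0.59·18.5 − 1.55·5.2 = -18.975, which is > -26.0
-0.11·18.5 + 1.54·5.2 = 5.973, which is < 15.7
This sign pattern matches Violet.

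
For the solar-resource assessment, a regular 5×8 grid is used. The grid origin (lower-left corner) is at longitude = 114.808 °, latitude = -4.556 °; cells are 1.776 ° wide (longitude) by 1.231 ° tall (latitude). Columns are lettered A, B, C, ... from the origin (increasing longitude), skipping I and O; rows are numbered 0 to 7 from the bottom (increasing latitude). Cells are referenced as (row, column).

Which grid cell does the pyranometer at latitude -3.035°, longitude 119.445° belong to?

(1, C)

Column index: ⌊(119.445 − 114.808) / 1.776⌋ = ⌊2.611⌋ = 2 → column C
Row offset from origin: ⌊(-3.035 − -4.556) / 1.231⌋ = ⌊1.236⌋ = 1 → row 1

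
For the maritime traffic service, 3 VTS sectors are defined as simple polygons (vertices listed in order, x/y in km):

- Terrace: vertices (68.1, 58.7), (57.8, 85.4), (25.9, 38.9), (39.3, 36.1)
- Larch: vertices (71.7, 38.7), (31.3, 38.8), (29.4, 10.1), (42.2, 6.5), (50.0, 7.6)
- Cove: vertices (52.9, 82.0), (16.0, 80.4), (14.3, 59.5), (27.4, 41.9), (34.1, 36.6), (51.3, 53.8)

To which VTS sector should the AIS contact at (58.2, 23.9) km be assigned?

Larch

Cast a ray rightward from (58.2, 23.9). For each polygon, the edges (by vertex number in listed order) whose endpoints lie on opposite sides of y = 23.9, where each meets that height, and whether that is right or left of the point:
Terrace: no edge straddles that height → 0 crossings.
Larch: 2–3 at x≈30.31 (left), 5–1 at x≈61.37 (right) → 1 crossing.
Cove: no edge straddles that height → 0 crossings.
Only Larch has an odd count, so the point is inside Larch.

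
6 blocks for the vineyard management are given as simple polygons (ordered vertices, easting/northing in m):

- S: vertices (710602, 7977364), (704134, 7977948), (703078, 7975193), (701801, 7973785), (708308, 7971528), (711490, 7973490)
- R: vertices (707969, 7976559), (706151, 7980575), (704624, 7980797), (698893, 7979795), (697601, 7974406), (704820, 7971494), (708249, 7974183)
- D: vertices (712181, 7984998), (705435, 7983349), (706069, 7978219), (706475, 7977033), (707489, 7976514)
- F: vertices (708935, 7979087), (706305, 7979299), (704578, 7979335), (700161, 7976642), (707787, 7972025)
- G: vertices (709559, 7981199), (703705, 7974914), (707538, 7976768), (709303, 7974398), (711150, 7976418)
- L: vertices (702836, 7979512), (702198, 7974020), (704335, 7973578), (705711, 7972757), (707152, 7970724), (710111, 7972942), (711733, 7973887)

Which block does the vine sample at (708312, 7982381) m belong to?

D

Cast a ray rightward from (708312, 7982381). For each polygon, the edges (by vertex number in listed order) whose endpoints lie on opposite sides of northing = 7982381, where each meets that height, and whether that is right or left of the point:
S: no edge straddles that height → 0 crossings.
R: no edge straddles that height → 0 crossings.
D: 2–3 at easting≈705554.6 (left), 5–1 at easting≈710733.7 (right) → 1 crossing.
F: no edge straddles that height → 0 crossings.
G: no edge straddles that height → 0 crossings.
L: no edge straddles that height → 0 crossings.
Only D has an odd count, so the point is inside D.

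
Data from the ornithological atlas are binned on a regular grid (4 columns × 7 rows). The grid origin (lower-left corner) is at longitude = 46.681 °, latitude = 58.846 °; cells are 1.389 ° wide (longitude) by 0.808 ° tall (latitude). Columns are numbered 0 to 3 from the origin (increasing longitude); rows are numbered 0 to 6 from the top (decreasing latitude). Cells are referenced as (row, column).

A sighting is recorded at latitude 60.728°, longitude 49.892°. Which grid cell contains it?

(4, 2)

Column index: ⌊(49.892 − 46.681) / 1.389⌋ = ⌊2.312⌋ = 2
Row offset from origin: ⌊(60.728 − 58.846) / 0.808⌋ = ⌊2.329⌋ = 2 → row 4 (counted from top)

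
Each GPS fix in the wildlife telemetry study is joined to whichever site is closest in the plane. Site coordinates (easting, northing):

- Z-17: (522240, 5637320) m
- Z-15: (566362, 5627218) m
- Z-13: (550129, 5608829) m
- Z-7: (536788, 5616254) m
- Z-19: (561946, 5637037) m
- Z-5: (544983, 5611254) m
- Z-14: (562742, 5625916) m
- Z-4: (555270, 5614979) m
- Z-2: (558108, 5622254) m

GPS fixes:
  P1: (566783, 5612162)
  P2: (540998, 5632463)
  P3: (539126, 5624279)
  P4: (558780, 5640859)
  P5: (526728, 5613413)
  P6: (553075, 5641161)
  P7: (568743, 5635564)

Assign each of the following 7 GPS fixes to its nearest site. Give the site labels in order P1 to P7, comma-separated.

P1 → Z-4 (d²=140484658.00)
P2 → Z-7 (d²=280455781.00)
P3 → Z-7 (d²=69866869.00)
P4 → Z-19 (d²=24631240.00)
P5 → Z-7 (d²=109274881.00)
P6 → Z-19 (d²=95702017.00)
P7 → Z-19 (d²=48368938.00)

Z-4, Z-7, Z-7, Z-19, Z-7, Z-19, Z-19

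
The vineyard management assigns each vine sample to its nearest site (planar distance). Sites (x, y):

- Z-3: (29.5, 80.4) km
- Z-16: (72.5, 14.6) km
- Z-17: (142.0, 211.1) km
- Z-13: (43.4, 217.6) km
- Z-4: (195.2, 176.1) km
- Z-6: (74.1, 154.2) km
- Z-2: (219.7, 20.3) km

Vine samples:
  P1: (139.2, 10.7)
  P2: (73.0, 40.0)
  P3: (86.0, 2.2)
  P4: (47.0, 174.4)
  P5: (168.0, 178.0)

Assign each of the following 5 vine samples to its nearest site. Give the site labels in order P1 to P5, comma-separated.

Z-16, Z-16, Z-16, Z-6, Z-4

P1 → Z-16 (d²=4464.10)
P2 → Z-16 (d²=645.41)
P3 → Z-16 (d²=336.01)
P4 → Z-6 (d²=1142.45)
P5 → Z-4 (d²=743.45)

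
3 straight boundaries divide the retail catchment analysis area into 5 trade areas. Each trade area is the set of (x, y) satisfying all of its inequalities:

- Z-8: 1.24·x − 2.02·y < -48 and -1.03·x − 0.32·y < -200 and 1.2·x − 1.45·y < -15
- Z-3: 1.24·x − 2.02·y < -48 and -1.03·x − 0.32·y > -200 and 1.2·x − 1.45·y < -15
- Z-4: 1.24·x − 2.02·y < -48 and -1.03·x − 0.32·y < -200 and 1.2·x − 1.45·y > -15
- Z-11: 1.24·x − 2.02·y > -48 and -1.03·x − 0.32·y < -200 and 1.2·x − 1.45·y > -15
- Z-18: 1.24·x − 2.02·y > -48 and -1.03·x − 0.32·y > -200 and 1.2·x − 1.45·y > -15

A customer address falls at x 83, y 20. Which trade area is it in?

Z-18

1.24·83 − 2.02·20 = 62.520, which is > -48
-1.03·83 − 0.32·20 = -91.890, which is > -200
1.2·83 − 1.45·20 = 70.600, which is > -15
This sign pattern matches Z-18.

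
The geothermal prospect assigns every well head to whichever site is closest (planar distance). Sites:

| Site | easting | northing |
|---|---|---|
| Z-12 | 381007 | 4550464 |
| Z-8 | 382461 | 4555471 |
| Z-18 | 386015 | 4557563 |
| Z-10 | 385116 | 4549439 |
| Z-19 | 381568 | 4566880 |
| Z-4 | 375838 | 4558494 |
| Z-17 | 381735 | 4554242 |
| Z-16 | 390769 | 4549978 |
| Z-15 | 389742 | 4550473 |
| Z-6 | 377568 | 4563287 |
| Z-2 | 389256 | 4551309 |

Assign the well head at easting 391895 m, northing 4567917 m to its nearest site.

Z-19

Squared distances to each site:
Z-12: 423155753.000; Z-8: 243903272.000; Z-18: 141779716.000; Z-10: 387391325.000; Z-19: 107722298.000; Z-4: 346620178.000; Z-17: 290231225.000; Z-16: 323075597.000; Z-15: 308928545.000; Z-6: 226699829.000; Z-2: 282789985.000.
Minimum at Z-19.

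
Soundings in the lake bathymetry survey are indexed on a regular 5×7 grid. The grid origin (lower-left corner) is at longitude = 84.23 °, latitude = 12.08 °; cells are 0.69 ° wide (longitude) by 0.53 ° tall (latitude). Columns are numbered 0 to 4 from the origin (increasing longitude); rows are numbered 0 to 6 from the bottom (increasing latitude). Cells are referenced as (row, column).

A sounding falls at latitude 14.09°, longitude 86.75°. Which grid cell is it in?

(3, 3)

Column index: ⌊(86.75 − 84.23) / 0.69⌋ = ⌊3.652⌋ = 3
Row offset from origin: ⌊(14.09 − 12.08) / 0.53⌋ = ⌊3.792⌋ = 3 → row 3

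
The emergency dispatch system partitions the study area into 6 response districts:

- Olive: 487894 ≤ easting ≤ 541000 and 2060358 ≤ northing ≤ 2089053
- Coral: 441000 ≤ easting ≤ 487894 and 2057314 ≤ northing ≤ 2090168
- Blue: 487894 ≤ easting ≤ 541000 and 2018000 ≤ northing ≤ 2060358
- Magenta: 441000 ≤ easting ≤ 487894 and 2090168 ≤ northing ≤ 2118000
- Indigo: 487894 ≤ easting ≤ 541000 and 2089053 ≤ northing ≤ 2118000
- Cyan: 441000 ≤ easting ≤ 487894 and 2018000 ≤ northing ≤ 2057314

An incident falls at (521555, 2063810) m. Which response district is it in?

Olive

The point has easting = 521555 and northing = 2063810.
Only Olive satisfies 487894 ≤ easting ≤ 541000 and 2060358 ≤ northing ≤ 2089053.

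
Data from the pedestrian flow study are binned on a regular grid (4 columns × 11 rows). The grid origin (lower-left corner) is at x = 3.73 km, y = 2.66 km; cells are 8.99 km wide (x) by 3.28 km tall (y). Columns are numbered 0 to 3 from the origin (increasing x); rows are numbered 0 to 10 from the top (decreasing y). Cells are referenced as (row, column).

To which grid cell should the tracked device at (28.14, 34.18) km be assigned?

(1, 2)

Column index: ⌊(28.14 − 3.73) / 8.99⌋ = ⌊2.715⌋ = 2
Row offset from origin: ⌊(34.18 − 2.66) / 3.28⌋ = ⌊9.610⌋ = 9 → row 1 (counted from top)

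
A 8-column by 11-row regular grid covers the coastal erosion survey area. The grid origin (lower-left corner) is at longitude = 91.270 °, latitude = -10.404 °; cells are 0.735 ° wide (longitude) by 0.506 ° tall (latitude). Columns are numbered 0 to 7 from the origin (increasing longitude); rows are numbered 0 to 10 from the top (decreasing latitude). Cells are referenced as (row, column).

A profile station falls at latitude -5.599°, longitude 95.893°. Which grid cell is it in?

Column index: ⌊(95.893 − 91.270) / 0.735⌋ = ⌊6.290⌋ = 6
Row offset from origin: ⌊(-5.599 − -10.404) / 0.506⌋ = ⌊9.496⌋ = 9 → row 1 (counted from top)

(1, 6)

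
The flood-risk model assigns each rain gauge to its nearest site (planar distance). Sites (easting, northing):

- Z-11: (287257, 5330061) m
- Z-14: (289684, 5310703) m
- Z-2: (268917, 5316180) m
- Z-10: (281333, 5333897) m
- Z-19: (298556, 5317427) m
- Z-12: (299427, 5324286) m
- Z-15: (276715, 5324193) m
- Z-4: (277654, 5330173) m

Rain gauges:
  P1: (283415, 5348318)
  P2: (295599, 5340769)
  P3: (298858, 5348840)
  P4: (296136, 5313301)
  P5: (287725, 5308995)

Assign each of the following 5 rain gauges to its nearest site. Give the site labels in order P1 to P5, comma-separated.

Z-10, Z-11, Z-11, Z-19, Z-14

P1 → Z-10 (d²=212299965.00)
P2 → Z-11 (d²=184250228.00)
P3 → Z-11 (d²=487234042.00)
P4 → Z-19 (d²=22880276.00)
P5 → Z-14 (d²=6754945.00)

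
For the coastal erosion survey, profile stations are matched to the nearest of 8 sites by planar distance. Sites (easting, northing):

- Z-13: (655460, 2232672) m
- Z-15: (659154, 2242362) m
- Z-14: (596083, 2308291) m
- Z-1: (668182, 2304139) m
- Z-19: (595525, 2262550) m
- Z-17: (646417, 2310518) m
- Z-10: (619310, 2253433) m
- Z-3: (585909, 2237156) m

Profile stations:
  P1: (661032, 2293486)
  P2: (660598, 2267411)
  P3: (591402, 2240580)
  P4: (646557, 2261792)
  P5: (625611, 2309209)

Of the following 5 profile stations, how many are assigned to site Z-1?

1

P1 → Z-1
P2 → Z-15
P3 → Z-3
P4 → Z-15
P5 → Z-17
1 of the 5 goes to Z-1.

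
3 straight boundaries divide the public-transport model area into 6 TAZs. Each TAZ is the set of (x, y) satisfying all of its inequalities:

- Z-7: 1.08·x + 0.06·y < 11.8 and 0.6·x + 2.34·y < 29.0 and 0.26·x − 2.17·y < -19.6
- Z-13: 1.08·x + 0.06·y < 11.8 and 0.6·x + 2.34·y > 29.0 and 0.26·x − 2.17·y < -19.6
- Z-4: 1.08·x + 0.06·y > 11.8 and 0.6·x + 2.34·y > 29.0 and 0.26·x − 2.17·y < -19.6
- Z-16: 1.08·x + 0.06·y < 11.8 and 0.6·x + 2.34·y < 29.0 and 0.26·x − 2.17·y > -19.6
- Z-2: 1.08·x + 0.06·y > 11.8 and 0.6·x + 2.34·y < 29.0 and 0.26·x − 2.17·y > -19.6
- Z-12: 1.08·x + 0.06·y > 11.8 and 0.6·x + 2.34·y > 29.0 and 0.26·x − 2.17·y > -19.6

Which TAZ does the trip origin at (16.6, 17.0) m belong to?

1.08·16.6 + 0.06·17.0 = 18.948, which is > 11.8
0.6·16.6 + 2.34·17.0 = 49.740, which is > 29.0
0.26·16.6 − 2.17·17.0 = -32.574, which is < -19.6
This sign pattern matches Z-4.

Z-4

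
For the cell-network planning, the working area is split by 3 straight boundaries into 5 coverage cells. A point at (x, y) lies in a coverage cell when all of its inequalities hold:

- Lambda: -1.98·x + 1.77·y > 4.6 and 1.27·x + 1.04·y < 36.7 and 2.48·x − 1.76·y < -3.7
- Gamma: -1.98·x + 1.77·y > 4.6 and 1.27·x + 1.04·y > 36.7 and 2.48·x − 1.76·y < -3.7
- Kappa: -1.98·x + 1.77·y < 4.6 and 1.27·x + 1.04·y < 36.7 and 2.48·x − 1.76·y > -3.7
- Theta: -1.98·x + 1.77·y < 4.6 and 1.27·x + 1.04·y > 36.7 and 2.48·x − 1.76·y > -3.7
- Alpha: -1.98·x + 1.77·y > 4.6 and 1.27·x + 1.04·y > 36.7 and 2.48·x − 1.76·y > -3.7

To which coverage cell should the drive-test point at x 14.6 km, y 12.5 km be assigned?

-1.98·14.6 + 1.77·12.5 = -6.783, which is < 4.6
1.27·14.6 + 1.04·12.5 = 31.542, which is < 36.7
2.48·14.6 − 1.76·12.5 = 14.208, which is > -3.7
This sign pattern matches Kappa.

Kappa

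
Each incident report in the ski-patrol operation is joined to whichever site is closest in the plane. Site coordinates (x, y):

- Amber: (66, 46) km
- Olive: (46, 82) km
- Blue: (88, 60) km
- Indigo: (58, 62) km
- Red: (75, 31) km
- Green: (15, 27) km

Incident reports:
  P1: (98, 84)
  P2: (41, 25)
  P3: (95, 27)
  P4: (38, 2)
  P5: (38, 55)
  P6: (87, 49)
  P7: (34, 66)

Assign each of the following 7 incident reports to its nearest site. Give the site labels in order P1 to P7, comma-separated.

P1 → Blue (d²=676.00)
P2 → Green (d²=680.00)
P3 → Red (d²=416.00)
P4 → Green (d²=1154.00)
P5 → Indigo (d²=449.00)
P6 → Blue (d²=122.00)
P7 → Olive (d²=400.00)

Blue, Green, Red, Green, Indigo, Blue, Olive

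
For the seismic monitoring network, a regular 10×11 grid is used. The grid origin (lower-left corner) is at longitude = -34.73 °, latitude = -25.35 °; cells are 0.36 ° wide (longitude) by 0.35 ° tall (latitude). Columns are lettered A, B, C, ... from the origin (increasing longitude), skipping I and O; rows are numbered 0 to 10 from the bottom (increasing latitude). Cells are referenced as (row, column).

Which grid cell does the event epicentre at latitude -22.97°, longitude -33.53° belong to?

Column index: ⌊(-33.53 − -34.73) / 0.36⌋ = ⌊3.333⌋ = 3 → column D
Row offset from origin: ⌊(-22.97 − -25.35) / 0.35⌋ = ⌊6.800⌋ = 6 → row 6

(6, D)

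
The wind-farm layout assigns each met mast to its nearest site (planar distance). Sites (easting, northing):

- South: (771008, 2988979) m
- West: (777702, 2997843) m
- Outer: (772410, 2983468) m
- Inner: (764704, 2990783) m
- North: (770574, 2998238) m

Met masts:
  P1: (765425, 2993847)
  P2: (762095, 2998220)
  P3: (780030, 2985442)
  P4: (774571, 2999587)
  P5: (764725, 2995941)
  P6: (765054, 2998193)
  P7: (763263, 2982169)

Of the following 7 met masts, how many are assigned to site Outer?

P1 → Inner
P2 → Inner
P3 → Outer
P4 → West
P5 → Inner
P6 → North
P7 → Inner
1 of the 7 goes to Outer.

1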